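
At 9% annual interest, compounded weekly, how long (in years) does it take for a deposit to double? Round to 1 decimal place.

7.7 years

(1 + 0.00173077)^(52t) = 2.
52t = ln 2 / ln(1 + 0.00173077) ≈ 0.69315/0.00172927 ≈ 400.8315.
t ≈ 7.7083.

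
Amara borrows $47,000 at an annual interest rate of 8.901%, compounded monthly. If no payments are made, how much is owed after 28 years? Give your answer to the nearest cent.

$562,971.95

Growth factor = (1 + 0.0074175)^336 ≈ 11.9781267012.
A ≈ 47,000 × 11.9781267012 ≈ 562,971.9550.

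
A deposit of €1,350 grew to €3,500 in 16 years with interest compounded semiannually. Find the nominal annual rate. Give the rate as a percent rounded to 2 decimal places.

The 32-period growth factor is 3,500/1,350 = 2.59259.
r/2 = 2.59259^(1/32) − 1 ≈ 0.0302181, so r ≈ 2·0.0302181 = 6.04363%.

6.04%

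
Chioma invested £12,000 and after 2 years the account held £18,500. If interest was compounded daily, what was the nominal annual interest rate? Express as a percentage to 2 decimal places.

The 730-period growth factor is 18,500/12,000 = 1.54167.
r/365 = 1.54167^(1/730) − 1 ≈ 0.00059314, so r ≈ 365·0.00059314 = 21.64962%.

21.65%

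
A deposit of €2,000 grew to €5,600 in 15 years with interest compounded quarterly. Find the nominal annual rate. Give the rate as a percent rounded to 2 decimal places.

6.92%

(1 + r/4)^60 = 5,600/2,000 = 2.8.
1 + r/4 = 2.8^(1/60) ≈ 1.017308, so r/4 ≈ 0.0173084.
r ≈ 4·0.0173084 = 6.92336%.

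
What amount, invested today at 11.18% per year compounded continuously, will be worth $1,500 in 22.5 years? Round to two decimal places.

P = A·e^(−rt) = 1,500·e^(−2.5155).
e^(−2.5155) ≈ 0.08082249086, so P ≈ 121.2337.

$121.23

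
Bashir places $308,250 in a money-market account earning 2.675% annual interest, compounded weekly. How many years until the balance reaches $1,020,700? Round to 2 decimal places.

We need (1 + 0.000514423)^(52t) = 3.3113, so 52t = ln 3.3113 / ln 1.000514 ≈ 2328.1241.
t ≈ 2328.1241/52 = 44.7716 years.

44.77 years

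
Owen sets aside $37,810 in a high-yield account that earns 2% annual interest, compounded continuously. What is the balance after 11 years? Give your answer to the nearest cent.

$47,114.16

A = P·e^(rt) = 37,810·e^(0.02·11) = 37,810·e^0.22.
e^0.22 ≈ 1.2460767306, so A ≈ 47,114.1612.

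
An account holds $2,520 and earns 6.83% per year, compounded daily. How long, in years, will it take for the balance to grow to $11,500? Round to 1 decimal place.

22.2 years

(1 + 0.000187123)^(365t) = 11,500/2,520 = 4.5635.
365t·ln(1 + 0.000187123) = ln(4.5635); 365t = 1.5181/0.000187106 ≈ 8113.5287.
t ≈ 22.2288 years.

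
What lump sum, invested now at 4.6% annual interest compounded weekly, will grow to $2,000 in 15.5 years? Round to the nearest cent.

$980.65

Growth factor = (1 + 0.046/52)^806 ≈ 2.039459497.
P = 2,000/2.039459497 ≈ 980.6520.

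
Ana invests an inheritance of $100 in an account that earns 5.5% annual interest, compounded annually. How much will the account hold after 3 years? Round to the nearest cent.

$117.42

Growth factor = (1 + 0.055)^3 ≈ 1.17424137.
A ≈ 100 × 1.17424137 ≈ 117.4241.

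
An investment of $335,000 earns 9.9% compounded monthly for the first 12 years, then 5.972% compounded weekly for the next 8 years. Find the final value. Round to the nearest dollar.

$1,762,948

After 12 years at 9.9%: 335,000 × 3.264564231068 ≈ 1,093,629.0174.
Then 8 years at 5.972%: 1,093,629.0174 × 1.612016476807 ≈ 1,762,947.9956.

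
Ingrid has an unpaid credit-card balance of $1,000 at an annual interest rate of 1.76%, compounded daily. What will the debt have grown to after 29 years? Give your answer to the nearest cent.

Periodic rate = 1.76%/365 = 0.0000482192; periods = 365·29 = 10585.
A = 1,000·(1 + 0.0176/365)^10585 ≈ 1,000·1.665936945 ≈ 1,665.9369.

$1,665.94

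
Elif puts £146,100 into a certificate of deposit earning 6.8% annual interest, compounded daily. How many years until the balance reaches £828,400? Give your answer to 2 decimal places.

25.52 years

We need (1 + 0.000186301)^(365t) = 5.6701, so 365t = ln 5.6701 / ln 1.000186 ≈ 9314.8346.
t ≈ 9314.8346/365 = 25.5201 years.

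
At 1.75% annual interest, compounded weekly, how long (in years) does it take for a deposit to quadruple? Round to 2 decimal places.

79.23 years

(1 + 0.000336538)^(52t) = 4.
52t = ln 4 / ln(1 + 0.000336538) ≈ 1.3863/0.000336482 ≈ 4119.9678.
t ≈ 79.2301.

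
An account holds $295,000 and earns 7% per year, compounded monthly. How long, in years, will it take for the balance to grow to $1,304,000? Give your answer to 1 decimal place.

(1 + 0.00583333)^(12t) = 1,304,000/295,000 = 4.4203.
12t·ln(1 + 0.00583333) = ln(4.4203); 12t = 1.4862/0.00581639 ≈ 255.5223.
t ≈ 21.2935 years.

21.3 years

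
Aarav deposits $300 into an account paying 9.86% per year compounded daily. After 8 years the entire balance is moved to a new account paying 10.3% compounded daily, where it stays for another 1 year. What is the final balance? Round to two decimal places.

After 8 years at 9.86%: 300 × 2.20051952 ≈ 660.1559.
Then 1 years at 10.3%: 660.1559 × 1.1084753 ≈ 731.7665.

$731.77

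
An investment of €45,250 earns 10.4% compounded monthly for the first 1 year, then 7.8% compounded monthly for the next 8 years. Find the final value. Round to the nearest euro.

Phase 1: 45,250·(1 + 0.104/12)^12 ≈ 50,186.9278.
Phase 2: 50,186.9278·(1 + 0.0065)^96 ≈ 93,478.8620.

€93,479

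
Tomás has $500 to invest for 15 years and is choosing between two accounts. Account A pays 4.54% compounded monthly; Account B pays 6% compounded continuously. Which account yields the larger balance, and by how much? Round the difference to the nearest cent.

Account B, by $243.14

Account A growth factor: (1 + 0.0454/12)^180 ≈ 1.97331529; balance ≈ 986.6576.
Account B growth factor: e^(0.06·15) = e^0.9 ≈ 2.459603111; balance ≈ 1,229.8016.
Account B is larger by 243.1439.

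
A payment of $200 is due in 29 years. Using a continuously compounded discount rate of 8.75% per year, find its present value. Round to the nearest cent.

P = A·e^(−rt) = 200·e^(−2.5375).
e^(−2.5375) ≈ 0.0790638125, so P ≈ 15.8128.

$15.81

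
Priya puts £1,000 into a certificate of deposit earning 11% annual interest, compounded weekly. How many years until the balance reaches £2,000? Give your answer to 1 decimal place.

(1 + 0.00211538)^(52t) = 2,000/1,000 = 2.
52t·ln(1 + 0.00211538) = ln(2); 52t = 0.69315/0.00211315 ≈ 328.0160.
t ≈ 6.3080 years.

6.3 years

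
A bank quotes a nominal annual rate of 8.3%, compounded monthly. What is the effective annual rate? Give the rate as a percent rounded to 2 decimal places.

One year is 12 periods at 0.00691667 each: (1 + 0.00691667)^12 ≈ 1.086231.
EAR = 1.086231 − 1 ≈ 8.62314%.

8.62%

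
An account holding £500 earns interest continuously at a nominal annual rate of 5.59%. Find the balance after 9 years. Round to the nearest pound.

A = P·e^(rt) = 500·e^(0.0559·9) = 500·e^0.5031.
e^0.5031 ≈ 1.65384024, so A ≈ 826.9201.

£827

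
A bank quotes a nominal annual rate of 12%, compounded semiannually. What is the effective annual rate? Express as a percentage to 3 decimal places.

12.360%

One year is 2 periods at 0.06 each: (1 + 0.06)^2 ≈ 1.1236.
EAR = 1.1236 − 1 ≈ 12.36000%.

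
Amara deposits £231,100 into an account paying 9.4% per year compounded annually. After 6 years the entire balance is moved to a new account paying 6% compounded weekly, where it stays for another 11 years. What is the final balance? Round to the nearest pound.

Phase 1: 231,100·(1 + 0.094)^6 ≈ 396,190.3356.
Phase 2: 396,190.3356·(1 + 0.06/52)^572 ≈ 766,254.4270.

£766,254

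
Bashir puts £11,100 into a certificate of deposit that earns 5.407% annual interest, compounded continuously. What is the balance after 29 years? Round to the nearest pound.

£53,249

A = P·e^(rt) = 11,100·e^(0.05407·29) = 11,100·e^1.56803.
e^1.56803 ≈ 4.7971884178, so A ≈ 53,248.7914.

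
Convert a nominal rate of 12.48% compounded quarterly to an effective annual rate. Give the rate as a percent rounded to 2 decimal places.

One year is 4 periods at 0.0312 each: (1 + 0.0312)^4 ≈ 1.130763.
EAR = 1.130763 − 1 ≈ 13.07631%.

13.08%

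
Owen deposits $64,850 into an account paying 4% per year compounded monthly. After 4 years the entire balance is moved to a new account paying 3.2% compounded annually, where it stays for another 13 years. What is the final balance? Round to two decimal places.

$114,582.32

Phase 1: 64,850·(1 + 0.04/12)^48 ≈ 76,081.9337.
Phase 2: 76,081.9337·(1 + 0.032)^13 ≈ 114,582.3189.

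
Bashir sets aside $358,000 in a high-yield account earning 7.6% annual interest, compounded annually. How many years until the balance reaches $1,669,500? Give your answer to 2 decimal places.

(1 + 0.076)^t = 1,669,500/358,000 = 4.6634.
t·ln(1 + 0.076) = ln(4.6634); t = 1.5397/0.0732505 ≈ 21.0203.

21.02 years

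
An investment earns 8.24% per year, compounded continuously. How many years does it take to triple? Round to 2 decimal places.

13.33 years

e^(0.0824t) = 3, so 0.0824t = ln 3 ≈ 1.0986.
t ≈ 1.0986/0.0824 ≈ 13.3327.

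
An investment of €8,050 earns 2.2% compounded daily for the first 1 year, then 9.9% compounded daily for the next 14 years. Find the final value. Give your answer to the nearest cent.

After 1 years at 2.2%: 8,050 × 1.0222431067 ≈ 8,229.0570.
Then 14 years at 9.9%: 8,229.0570 × 3.998071299 ≈ 32,900.3566.

€32,900.36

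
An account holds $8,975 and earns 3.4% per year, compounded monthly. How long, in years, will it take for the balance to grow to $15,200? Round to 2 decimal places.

15.52 years

We need (1 + 0.00283333)^(12t) = 1.6936, so 12t = ln 1.6936 / ln 1.002833 ≈ 186.2112.
t ≈ 186.2112/12 = 15.5176 years.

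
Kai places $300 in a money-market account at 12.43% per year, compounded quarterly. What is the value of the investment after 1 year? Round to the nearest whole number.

$339

Growth factor = (1 + 0.031075)^4 ≈ 1.1302149.
A ≈ 300 × 1.1302149 ≈ 339.0645.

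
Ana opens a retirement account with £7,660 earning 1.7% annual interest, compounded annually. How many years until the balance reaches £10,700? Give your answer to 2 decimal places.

(1 + 0.017)^t = 10,700/7,660 = 1.3969.
t·ln(1 + 0.017) = ln(1.3969); t = 0.33423/0.0168571 ≈ 19.8273.

19.83 years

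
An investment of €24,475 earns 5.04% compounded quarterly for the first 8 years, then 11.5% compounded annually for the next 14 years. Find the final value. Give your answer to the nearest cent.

Phase 1: 24,475·(1 + 0.0126)^32 ≈ 36,537.2821.
Phase 2: 36,537.2821·(1 + 0.115)^14 ≈ 167,719.8176.

€167,719.82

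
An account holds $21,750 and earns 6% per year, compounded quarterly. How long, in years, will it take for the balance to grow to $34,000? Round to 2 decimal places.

We need (1 + 0.015)^(4t) = 1.5632, so 4t = ln 1.5632 / ln 1.015 ≈ 30.0059.
t ≈ 30.0059/4 = 7.5015 years.

7.50 years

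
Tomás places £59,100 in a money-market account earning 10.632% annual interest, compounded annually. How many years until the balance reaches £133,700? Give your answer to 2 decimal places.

We need (1 + 0.10632)^t = 2.2623, so t = ln 2.2623 / ln 1.10632 ≈ 8.0797.

8.08 years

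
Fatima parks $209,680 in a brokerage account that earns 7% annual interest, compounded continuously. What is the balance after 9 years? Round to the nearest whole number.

A = P·e^(rt) = 209,680·e^(0.07·9) = 209,680·e^0.63.
e^0.63 ≈ 1.87761057926, so A ≈ 393,697.3863.

$393,697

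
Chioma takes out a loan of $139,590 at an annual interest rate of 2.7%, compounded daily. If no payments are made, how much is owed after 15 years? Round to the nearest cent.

Growth factor = (1 + 0.027/365)^5475 ≈ 1.4992800426.
A ≈ 139,590 × 1.4992800426 ≈ 209,284.5011.

$209,284.50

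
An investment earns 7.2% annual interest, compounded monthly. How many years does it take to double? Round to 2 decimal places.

(1 + 0.006)^(12t) = 2.
12t = ln 2 / ln(1 + 0.006) ≈ 0.69315/0.00598207 ≈ 115.8708.
t ≈ 9.6559.

9.66 years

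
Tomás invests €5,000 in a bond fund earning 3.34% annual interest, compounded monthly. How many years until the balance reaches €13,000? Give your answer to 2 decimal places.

28.65 years

We need (1 + 0.00278333)^(12t) = 2.6, so 12t = ln 2.6 / ln 1.002783 ≈ 343.7751.
t ≈ 343.7751/12 = 28.6479 years.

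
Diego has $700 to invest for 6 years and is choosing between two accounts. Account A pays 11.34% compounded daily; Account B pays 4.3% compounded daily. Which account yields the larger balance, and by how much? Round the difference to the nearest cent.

Account A growth factor: (1 + 0.1134/365)^2190 ≈ 1.974458783; balance ≈ 1,382.1211.
Account B growth factor: (1 + 0.043/365)^2190 ≈ 1.29431915; balance ≈ 906.0234.
Account A is larger by 476.0977.

Account A, by $476.10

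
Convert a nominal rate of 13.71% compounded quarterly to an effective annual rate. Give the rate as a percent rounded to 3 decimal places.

14.431%

EAR = (1 + 13.71%/4)^4 − 1 = (1 + 0.034275)^4 − 1.
(1 + 0.034275)^4 ≈ 1.144311, so EAR ≈ 14.43111%.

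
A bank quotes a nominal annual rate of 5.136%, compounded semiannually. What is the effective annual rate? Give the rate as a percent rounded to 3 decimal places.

EAR = (1 + 5.136%/2)^2 − 1 = (1 + 0.02568)^2 − 1.
(1 + 0.02568)^2 ≈ 1.052019, so EAR ≈ 5.20195%.

5.202%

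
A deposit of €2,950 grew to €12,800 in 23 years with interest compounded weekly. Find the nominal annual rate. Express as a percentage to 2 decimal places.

6.38%

The 1196-period growth factor is 12,800/2,950 = 4.33898.
r/52 = 4.33898^(1/1196) − 1 ≈ 0.00122788, so r ≈ 52·0.00122788 = 6.38496%.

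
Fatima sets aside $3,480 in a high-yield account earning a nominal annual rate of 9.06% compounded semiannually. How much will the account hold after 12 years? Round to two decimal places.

$10,077.71

Periodic rate = 9.06%/2 = 0.0453; periods = 2·12 = 24.
A = 3,480·(1 + 0.0453)^24 ≈ 3,480·2.8958949896 ≈ 10,077.7146.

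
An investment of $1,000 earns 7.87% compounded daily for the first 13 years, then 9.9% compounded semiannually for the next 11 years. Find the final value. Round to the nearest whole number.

$8,052

After 13 years at 7.87%: 1,000 × 2.781498239 ≈ 2,781.4982.
Then 11 years at 9.9%: 2,781.4982 × 2.894767874 ≈ 8,051.7917.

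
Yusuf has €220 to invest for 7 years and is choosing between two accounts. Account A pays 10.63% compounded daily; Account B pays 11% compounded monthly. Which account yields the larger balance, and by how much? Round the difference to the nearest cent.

Account A growth factor: (1 + 0.1063/365)^2555 ≈ 2.10431851; balance ≈ 462.9501.
Account B growth factor: (1 + 0.11/12)^84 ≈ 2.15220361; balance ≈ 473.4848.
Account B is larger by 10.5347.

Account B, by €10.53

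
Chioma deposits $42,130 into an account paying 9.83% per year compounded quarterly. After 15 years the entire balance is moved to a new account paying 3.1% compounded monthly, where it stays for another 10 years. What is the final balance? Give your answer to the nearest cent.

$246,419.14

After 15 years at 9.83%: 42,130 × 4.29165975576 ≈ 180,807.6255.
Then 10 years at 3.1%: 180,807.6255 × 1.36288022331 ≈ 246,419.1370.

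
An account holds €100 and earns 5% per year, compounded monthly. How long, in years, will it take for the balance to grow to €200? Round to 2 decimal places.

(1 + 0.00416667)^(12t) = 200/100 = 2.
12t·ln(1 + 0.00416667) = ln(2); 12t = 0.69315/0.00415801 ≈ 166.7017.
t ≈ 13.8918 years.

13.89 years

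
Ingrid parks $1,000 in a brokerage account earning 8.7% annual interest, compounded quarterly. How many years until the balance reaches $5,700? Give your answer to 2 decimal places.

20.22 years

(1 + 0.02175)^(4t) = 5,700/1,000 = 5.7.
4t·ln(1 + 0.02175) = ln(5.7); 4t = 1.7405/0.0215168 ≈ 80.8885.
t ≈ 20.2221 years.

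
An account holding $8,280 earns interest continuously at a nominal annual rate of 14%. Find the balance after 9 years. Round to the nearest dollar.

$29,190

A = P·e^(rt) = 8,280·e^(0.14·9) = 8,280·e^1.26.
e^1.26 ≈ 3.5254214874, so A ≈ 29,190.4899.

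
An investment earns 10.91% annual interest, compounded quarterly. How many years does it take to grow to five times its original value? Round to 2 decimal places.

(1 + 0.027275)^(4t) = 5.
4t = ln 5 / ln(1 + 0.027275) ≈ 1.6094/0.0269097 ≈ 59.8089.
t ≈ 14.9522.

14.95 years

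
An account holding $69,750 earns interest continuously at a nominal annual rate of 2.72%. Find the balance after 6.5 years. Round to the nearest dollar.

A = P·e^(rt) = 69,750·e^(0.0272·6.5) = 69,750·e^0.1768.
e^0.1768 ≈ 1.1933923908, so A ≈ 83,239.1193.

$83,239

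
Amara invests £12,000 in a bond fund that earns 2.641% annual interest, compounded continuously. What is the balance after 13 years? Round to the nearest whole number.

£16,916

A = P·e^(rt) = 12,000·e^(0.02641·13) = 12,000·e^0.34333.
e^0.34333 ≈ 1.4096338644, so A ≈ 16,915.6064.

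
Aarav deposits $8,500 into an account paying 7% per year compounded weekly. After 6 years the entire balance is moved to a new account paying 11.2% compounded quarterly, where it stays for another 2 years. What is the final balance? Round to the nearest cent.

Phase 1: 8,500·(1 + 0.07/52)^312 ≈ 12,933.0199.
Phase 2: 12,933.0199·(1 + 0.028)^8 ≈ 16,130.3898.

$16,130.39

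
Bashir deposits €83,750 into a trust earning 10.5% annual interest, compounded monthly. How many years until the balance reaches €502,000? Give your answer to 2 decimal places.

We need (1 + 0.00875)^(12t) = 5.994, so 12t = ln 5.994 / ln 1.00875 ≈ 205.5528.
t ≈ 205.5528/12 = 17.1294 years.

17.13 years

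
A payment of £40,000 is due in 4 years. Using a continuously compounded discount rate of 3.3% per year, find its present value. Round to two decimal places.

£35,053.64

P = A·e^(−rt) = 40,000·e^(−0.132).
e^(−0.132) ≈ 0.87634099508, so P ≈ 35,053.6398.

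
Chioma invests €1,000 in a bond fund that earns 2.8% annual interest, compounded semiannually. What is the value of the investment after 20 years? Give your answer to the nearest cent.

Growth factor = (1 + 0.014)^40 ≈ 1.743886437.
A ≈ 1,000 × 1.743886437 ≈ 1,743.8864.

€1,743.89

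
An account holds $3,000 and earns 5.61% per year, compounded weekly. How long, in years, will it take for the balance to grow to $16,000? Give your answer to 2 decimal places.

(1 + 0.00107885)^(52t) = 16,000/3,000 = 5.3333.
52t·ln(1 + 0.00107885) = ln(5.3333); 52t = 1.674/0.00107826 ≈ 1552.4727.
t ≈ 29.8552 years.

29.86 years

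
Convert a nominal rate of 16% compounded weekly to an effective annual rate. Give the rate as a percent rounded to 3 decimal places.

EAR = (1 + 16%/52)^52 − 1 = (1 + 0.00307692)^52 − 1.
(1 + 0.00307692)^52 ≈ 1.173223, so EAR ≈ 17.32226%.

17.322%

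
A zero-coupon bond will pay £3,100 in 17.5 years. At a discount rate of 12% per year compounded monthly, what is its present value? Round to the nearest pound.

£384

Growth factor = (1 + 0.01)^210 ≈ 8.081435189.
P = 3,100/8.081435189 ≈ 383.5952.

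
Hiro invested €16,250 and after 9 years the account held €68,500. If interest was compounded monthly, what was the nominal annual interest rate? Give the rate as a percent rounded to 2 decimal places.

(1 + r/12)^108 = 68,500/16,250 = 4.21538.
1 + r/12 = 4.21538^(1/108) ≈ 1.013411, so r/12 ≈ 0.0134108.
r ≈ 12·0.0134108 = 16.09296%.

16.09%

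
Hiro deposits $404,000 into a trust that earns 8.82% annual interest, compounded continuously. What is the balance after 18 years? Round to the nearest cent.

A = P·e^(rt) = 404,000·e^(0.0882·18) = 404,000·e^1.5876.
e^1.5876 ≈ 4.891994042404, so A ≈ 1,976,365.5931.

$1,976,365.59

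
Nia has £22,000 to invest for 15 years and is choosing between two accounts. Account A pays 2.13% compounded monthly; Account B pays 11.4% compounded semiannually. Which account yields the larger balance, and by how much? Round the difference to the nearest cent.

A: (1 + 0.001775)^180 ≈ 1.376049591, so 22,000 × 1.376049591 ≈ 30,273.0910.
B: (1 + 0.057)^30 ≈ 5.27532984172, so 22,000 × 5.27532984172 ≈ 116,057.2565.
Difference ≈ 85,784.1655 in favor of B.

Account B, by £85,784.17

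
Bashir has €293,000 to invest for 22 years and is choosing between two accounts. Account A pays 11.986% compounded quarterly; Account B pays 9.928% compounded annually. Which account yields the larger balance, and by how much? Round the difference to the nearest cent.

Account A growth factor: (1 + 0.029965)^88 ≈ 13.43931350357; balance ≈ 3,937,718.8565.
Account B growth factor: (1 + 0.09928)^22 ≈ 8.023857095845; balance ≈ 2,350,990.1291.
Account A is larger by 1,586,728.7275.

Account A, by €1,586,728.73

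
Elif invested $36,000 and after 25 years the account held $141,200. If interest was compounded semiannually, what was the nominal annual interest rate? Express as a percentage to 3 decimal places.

(1 + r/2)^50 = 141,200/36,000 = 3.92222.
1 + r/2 = 3.92222^(1/50) ≈ 1.02771, so r/2 ≈ 0.0277101.
r ≈ 2·0.0277101 = 5.54203%.

5.542%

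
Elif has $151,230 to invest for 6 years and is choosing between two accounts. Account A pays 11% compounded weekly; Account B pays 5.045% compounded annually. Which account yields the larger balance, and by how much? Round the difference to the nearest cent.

Account A, by $89,210.39

Account A growth factor: (1 + 0.11/52)^312 ≈ 1.93344407223; balance ≈ 292,394.7470.
Account B growth factor: (1 + 0.05045)^6 ≈ 1.34354529505; balance ≈ 203,184.3550.
Account A is larger by 89,210.3921.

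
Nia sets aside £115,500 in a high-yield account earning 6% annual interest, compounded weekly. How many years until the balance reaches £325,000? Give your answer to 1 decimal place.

17.3 years

(1 + 0.00115385)^(52t) = 325,000/115,500 = 2.8139.
52t·ln(1 + 0.00115385) = ln(2.8139); 52t = 1.0346/0.00115318 ≈ 897.1312.
t ≈ 17.2525 years.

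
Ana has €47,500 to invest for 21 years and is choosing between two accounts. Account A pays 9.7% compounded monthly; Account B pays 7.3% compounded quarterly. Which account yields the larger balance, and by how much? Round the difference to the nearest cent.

Account A growth factor: (1 + 0.097/12)^252 ≈ 7.60504029213; balance ≈ 361,239.4139.
Account B growth factor: (1 + 0.01825)^84 ≈ 4.56847419006; balance ≈ 217,002.5240.
Account A is larger by 144,236.8898.

Account A, by €144,236.89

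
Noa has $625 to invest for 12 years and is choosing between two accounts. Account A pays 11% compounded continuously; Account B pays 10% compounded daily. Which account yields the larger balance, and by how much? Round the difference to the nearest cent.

Account A, by $264.91

Account A growth factor: e^(0.11·12) = e^1.32 ≈ 3.743421377; balance ≈ 2,339.6384.
Account B growth factor: (1 + 0.1/365)^4380 ≈ 3.319571295; balance ≈ 2,074.7321.
Account A is larger by 264.9063.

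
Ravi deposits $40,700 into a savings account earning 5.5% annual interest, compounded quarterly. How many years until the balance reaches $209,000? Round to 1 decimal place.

30.0 years

(1 + 0.01375)^(4t) = 209,000/40,700 = 5.1351.
4t·ln(1 + 0.01375) = ln(5.1351); 4t = 1.6361/0.0136563 ≈ 119.8057.
t ≈ 29.9514 years.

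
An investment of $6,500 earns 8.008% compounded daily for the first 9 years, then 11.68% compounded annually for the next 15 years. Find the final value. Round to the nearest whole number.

$70,067

After 9 years at 8.008%: 6,500 × 2.0557504208 ≈ 13,362.3777.
Then 15 years at 11.68%: 13,362.3777 × 5.2436184053 ≈ 70,067.2098.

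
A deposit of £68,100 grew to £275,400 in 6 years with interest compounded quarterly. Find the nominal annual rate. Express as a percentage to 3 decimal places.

The 24-period growth factor is 275,400/68,100 = 4.04405.
r/4 = 4.04405^(1/24) − 1 ≈ 0.0599467, so r ≈ 4·0.0599467 = 23.97869%.

23.979%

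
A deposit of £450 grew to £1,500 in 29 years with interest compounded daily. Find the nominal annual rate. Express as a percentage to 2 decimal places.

(1 + r/365)^10585 = 1,500/450 = 3.33333.
1 + r/365 = 3.33333^(1/10585) ≈ 1.000114, so r/365 ≈ 0.00011375.
r ≈ 365·0.00011375 = 4.15187%.

4.15%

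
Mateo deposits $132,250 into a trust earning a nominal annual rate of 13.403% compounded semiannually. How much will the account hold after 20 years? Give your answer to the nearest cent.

Periodic rate = 13.403%/2 = 0.067015; periods = 2·20 = 40.
A = 132,250·(1 + 0.067015)^40 ≈ 132,250·13.39124604304 ≈ 1,770,992.2892.

$1,770,992.29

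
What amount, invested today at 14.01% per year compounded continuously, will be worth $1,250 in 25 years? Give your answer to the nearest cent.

P = A·e^(−rt) = 1,250·e^(−3.5025).
e^(−3.5025) ≈ 0.03012198425, so P ≈ 37.6525.

$37.65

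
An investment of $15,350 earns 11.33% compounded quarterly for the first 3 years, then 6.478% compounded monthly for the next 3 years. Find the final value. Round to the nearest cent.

Phase 1: 15,350·(1 + 0.028325)^12 ≈ 21,462.1443.
Phase 2: 21,462.1443·(1 + 0.06478/12)^36 ≈ 26,052.3501.

$26,052.35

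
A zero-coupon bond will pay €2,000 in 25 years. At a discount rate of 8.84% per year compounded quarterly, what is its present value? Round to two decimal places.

€224.75

Periodic rate = 8.84%/4 = 0.0221; 100 periods.
P = 2,000/(1 + 0.0221)^100 ≈ 2,000/8.898951273 ≈ 224.7456.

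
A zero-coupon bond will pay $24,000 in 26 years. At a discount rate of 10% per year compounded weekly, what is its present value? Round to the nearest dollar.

$1,787

Periodic rate = 10%/52 = 0.00192308; 1352 periods.
P = 24,000/(1 + 0.1/52)^1352 ≈ 24,000/13.430163712 ≈ 1,787.0221.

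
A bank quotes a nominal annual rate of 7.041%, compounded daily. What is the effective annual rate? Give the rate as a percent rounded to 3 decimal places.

7.294%

One year is 365 periods at 0.000192904 each: (1 + 0.000192904)^365 ≈ 1.072941.
EAR = 1.072941 − 1 ≈ 7.29407%.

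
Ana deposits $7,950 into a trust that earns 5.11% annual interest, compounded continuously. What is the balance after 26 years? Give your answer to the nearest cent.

A = P·e^(rt) = 7,950·e^(0.0511·26) = 7,950·e^1.3286.
e^1.3286 ≈ 3.7757536305, so A ≈ 30,017.2414.

$30,017.24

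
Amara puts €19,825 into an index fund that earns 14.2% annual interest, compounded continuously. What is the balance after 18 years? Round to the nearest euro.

A = P·e^(rt) = 19,825·e^(0.142·18) = 19,825·e^2.556.
e^2.556 ≈ 12.884177395, so A ≈ 255,428.8169.

€255,429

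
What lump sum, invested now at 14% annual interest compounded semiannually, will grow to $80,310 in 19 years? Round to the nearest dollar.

$6,140

Growth factor = (1 + 0.07)^38 ≈ 13.079271412.
P = 80,310/13.079271412 ≈ 6,140.2503.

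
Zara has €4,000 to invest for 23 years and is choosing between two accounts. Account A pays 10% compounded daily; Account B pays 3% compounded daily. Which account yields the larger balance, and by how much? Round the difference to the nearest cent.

A: (1 + 0.1/365)^8395 ≈ 9.9710409729, so 4,000 × 9.9710409729 ≈ 39,884.1639.
B: (1 + 0.03/365)^8395 ≈ 1.993659003, so 4,000 × 1.993659003 ≈ 7,974.6360.
Difference ≈ 31,909.5279 in favor of A.

Account A, by €31,909.53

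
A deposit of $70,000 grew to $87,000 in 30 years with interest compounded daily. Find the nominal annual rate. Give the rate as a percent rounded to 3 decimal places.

The 10950-period growth factor is 87,000/70,000 = 1.24286.
r/365 = 1.24286^(1/10950) − 1 ≈ 0.0000198553, so r ≈ 365·0.0000198553 = 0.72472%.

0.725%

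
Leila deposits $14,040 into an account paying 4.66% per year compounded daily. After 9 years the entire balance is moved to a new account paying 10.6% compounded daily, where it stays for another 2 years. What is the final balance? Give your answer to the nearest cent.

Phase 1: 14,040·(1 + 0.0466/365)^3285 ≈ 21,354.9514.
Phase 2: 21,354.9514·(1 + 0.106/365)^730 ≈ 26,397.0656.

$26,397.07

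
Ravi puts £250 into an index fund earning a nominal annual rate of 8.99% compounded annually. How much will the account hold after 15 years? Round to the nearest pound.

Annual rate = 8.99% = 0.0899; years = 15.
A = 250·(1 + 0.0899)^15 ≈ 250·3.63747309 ≈ 909.3683.

£909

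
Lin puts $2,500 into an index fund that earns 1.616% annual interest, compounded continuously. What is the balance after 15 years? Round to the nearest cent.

$3,185.76

A = P·e^(rt) = 2,500·e^(0.01616·15) = 2,500·e^0.2424.
e^0.2424 ≈ 1.274303812, so A ≈ 3,185.7595.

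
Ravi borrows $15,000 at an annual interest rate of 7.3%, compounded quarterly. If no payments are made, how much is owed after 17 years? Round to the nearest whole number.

$51,309

Growth factor = (1 + 0.01825)^68 ≈ 3.4205856981.
A ≈ 15,000 × 3.4205856981 ≈ 51,308.7855.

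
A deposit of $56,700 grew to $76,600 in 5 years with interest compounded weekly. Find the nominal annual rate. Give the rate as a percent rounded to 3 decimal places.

(1 + r/52)^260 = 76,600/56,700 = 1.35097.
1 + r/52 = 1.35097^(1/260) ≈ 1.001158, so r/52 ≈ 0.00115768.
r ≈ 52·0.00115768 = 6.01994%.

6.020%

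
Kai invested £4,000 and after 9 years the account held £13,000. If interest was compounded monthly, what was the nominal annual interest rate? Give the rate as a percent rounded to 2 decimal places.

The 108-period growth factor is 13,000/4,000 = 3.25.
r/12 = 3.25^(1/108) − 1 ≈ 0.0109732, so r ≈ 12·0.0109732 = 13.16789%.

13.17%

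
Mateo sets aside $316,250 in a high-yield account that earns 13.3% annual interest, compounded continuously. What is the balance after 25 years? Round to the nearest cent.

A = P·e^(rt) = 316,250·e^(0.133·25) = 316,250·e^3.325.
e^3.325 ≈ 27.79899864267, so A ≈ 8,791,433.3207.

$8,791,433.32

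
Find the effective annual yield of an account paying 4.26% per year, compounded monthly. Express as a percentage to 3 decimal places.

EAR = (1 + 4.26%/12)^12 − 1 = (1 + 0.00355)^12 − 1.
(1 + 0.00355)^12 ≈ 1.043442, so EAR ≈ 4.34417%.

4.344%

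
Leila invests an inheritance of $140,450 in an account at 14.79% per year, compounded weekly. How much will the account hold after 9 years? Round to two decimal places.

$530,628.50

Periodic rate = 14.79%/52 = 0.00284423; periods = 52·9 = 468.
A = 140,450·(1 + 0.1479/52)^468 ≈ 140,450·3.77805982461 ≈ 530,628.5024.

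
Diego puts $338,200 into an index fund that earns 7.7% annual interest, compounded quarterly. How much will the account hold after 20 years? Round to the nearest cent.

$1,554,644.92

Periodic rate = 7.7%/4 = 0.01925; periods = 4·20 = 80.
A = 338,200·(1 + 0.01925)^80 ≈ 338,200·4.596821182725 ≈ 1,554,644.9240.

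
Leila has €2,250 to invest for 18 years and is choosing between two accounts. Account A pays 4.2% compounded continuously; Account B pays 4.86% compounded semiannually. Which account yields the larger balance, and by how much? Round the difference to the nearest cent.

Account B, by €548.32

A: e^(0.042·18) = e^0.756 ≈ 2.129740199, so 2,250 × 2.129740199 ≈ 4,791.9154.
B: (1 + 0.0243)^36 ≈ 2.373439784, so 2,250 × 2.373439784 ≈ 5,340.2395.
Difference ≈ 548.3241 in favor of B.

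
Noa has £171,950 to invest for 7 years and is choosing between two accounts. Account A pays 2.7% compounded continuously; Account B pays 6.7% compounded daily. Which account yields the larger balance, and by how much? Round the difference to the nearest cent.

Account A growth factor: e^(0.027·7) = e^0.189 ≈ 1.20804095248; balance ≈ 207,722.6418.
Account B growth factor: (1 + 0.067/365)^2555 ≈ 1.59832620541; balance ≈ 274,832.1910.
Account B is larger by 67,109.5492.

Account B, by £67,109.55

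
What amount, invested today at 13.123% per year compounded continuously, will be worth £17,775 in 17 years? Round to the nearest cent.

£1,909.58

P = A·e^(−rt) = 17,775·e^(−2.23091).
e^(−2.23091) ≈ 0.10743062377, so P ≈ 1,909.5793.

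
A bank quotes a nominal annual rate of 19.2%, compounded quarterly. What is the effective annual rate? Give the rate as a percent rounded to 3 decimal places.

EAR = (1 + 19.2%/4)^4 − 1 = (1 + 0.048)^4 − 1.
(1 + 0.048)^4 ≈ 1.206272, so EAR ≈ 20.62717%.

20.627%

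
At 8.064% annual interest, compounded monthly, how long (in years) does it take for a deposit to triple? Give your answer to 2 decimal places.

(1 + 0.00672)^(12t) = 3.
12t = ln 3 / ln(1 + 0.00672) ≈ 1.0986/0.00669752 ≈ 164.0327.
t ≈ 13.6694.

13.67 years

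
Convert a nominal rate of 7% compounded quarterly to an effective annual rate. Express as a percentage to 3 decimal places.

7.186%

EAR = (1 + 7%/4)^4 − 1 = (1 + 0.0175)^4 − 1.
(1 + 0.0175)^4 ≈ 1.071859, so EAR ≈ 7.18590%.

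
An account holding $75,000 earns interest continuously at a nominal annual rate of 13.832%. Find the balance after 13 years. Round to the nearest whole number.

$452,889

A = P·e^(rt) = 75,000·e^(0.13832·13) = 75,000·e^1.79816.
e^1.79816 ≈ 6.03852634764, so A ≈ 452,889.4761.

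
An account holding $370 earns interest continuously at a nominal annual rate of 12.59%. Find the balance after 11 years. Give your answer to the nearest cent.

A = P·e^(rt) = 370·e^(0.1259·11) = 370·e^1.3849.
e^1.3849 ≈ 3.994426442, so A ≈ 1,477.9378.

$1,477.94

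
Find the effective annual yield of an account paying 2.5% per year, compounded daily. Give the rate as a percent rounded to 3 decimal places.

2.531%

One year is 365 periods at 0.0000684932 each: (1 + 0.0000684932)^365 ≈ 1.025314.
EAR = 1.025314 − 1 ≈ 2.53142%.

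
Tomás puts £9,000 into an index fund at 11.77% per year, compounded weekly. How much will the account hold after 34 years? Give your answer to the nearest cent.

Periodic rate = 11.77%/52 = 0.00226346; periods = 52·34 = 1768.
A = 9,000·(1 + 0.1177/52)^1768 ≈ 9,000·54.4497284549 ≈ 490,047.5561.

£490,047.56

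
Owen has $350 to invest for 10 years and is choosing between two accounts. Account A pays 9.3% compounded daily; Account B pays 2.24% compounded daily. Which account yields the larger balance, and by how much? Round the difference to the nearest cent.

A: (1 + 0.093/365)^3650 ≈ 2.53420896, so 350 × 2.53420896 ≈ 886.9731.
B: (1 + 0.0224/365)^3650 ≈ 1.25106242, so 350 × 1.25106242 ≈ 437.8718.
Difference ≈ 449.1013 in favor of A.

Account A, by $449.10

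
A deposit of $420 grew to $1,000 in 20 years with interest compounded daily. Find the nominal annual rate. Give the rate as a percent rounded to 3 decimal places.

The 7300-period growth factor is 1,000/420 = 2.38095.
r/365 = 2.38095^(1/7300) − 1 ≈ 0.000118843, so r ≈ 365·0.000118843 = 4.33776%.

4.338%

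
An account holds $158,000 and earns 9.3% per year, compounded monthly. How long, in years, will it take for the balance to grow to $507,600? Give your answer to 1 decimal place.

12.6 years

We need (1 + 0.00775)^(12t) = 3.2127, so 12t = ln 3.2127 / ln 1.00775 ≈ 151.1762.
t ≈ 151.1762/12 = 12.5980 years.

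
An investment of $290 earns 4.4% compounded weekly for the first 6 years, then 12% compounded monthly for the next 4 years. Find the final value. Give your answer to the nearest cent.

$608.74

Phase 1: 290·(1 + 0.044/52)^312 ≈ 377.5750.
Phase 2: 377.5750·(1 + 0.01)^48 ≈ 608.7363.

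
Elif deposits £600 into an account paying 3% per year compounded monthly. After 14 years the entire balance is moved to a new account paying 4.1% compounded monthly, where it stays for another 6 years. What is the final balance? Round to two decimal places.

£1,166.76

Phase 1: 600·(1 + 0.0025)^168 ≈ 912.6984.
Phase 2: 912.6984·(1 + 0.041/12)^72 ≈ 1,166.7603.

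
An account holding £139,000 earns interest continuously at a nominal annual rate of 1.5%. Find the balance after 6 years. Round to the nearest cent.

A = P·e^(rt) = 139,000·e^(0.015·6) = 139,000·e^0.09.
e^0.09 ≈ 1.09417428371, so A ≈ 152,090.2254.

£152,090.23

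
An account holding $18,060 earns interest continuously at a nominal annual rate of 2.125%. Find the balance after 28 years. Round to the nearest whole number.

A = P·e^(rt) = 18,060·e^(0.02125·28) = 18,060·e^0.595.
e^0.595 ≈ 1.813030945, so A ≈ 32,743.3389.

$32,743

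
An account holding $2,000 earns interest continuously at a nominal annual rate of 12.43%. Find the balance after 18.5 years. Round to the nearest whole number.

A = P·e^(rt) = 2,000·e^(0.1243·18.5) = 2,000·e^2.29955.
e^2.29955 ≈ 9.9696950824, so A ≈ 19,939.3902.

$19,939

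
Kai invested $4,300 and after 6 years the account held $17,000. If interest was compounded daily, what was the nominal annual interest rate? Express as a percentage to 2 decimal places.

22.92%

(1 + r/365)^2190 = 17,000/4,300 = 3.95349.
1 + r/365 = 3.95349^(1/2190) ≈ 1.000628, so r/365 ≈ 0.000627867.
r ≈ 365·0.000627867 = 22.91716%.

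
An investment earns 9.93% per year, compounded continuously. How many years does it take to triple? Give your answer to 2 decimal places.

11.06 years

e^(0.0993t) = 3, so 0.0993t = ln 3 ≈ 1.0986.
t ≈ 1.0986/0.0993 ≈ 11.0636.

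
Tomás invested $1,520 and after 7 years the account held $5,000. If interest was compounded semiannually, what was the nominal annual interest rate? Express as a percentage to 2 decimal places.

17.75%

(1 + r/2)^14 = 5,000/1,520 = 3.28947.
1 + r/2 = 3.28947^(1/14) ≈ 1.088774, so r/2 ≈ 0.0887736.
r ≈ 2·0.0887736 = 17.75473%.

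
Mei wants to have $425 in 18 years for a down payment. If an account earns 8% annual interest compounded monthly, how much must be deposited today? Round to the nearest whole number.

$101

Periodic rate = 8%/12 = 0.00666667; 216 periods.
P = 425/(1 + 0.08/12)^216 ≈ 425/4.20057419 ≈ 101.1766.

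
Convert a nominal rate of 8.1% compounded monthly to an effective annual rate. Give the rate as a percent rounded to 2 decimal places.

One year is 12 periods at 0.00675 each: (1 + 0.00675)^12 ≈ 1.084076.
EAR = 1.084076 − 1 ≈ 8.40758%.

8.41%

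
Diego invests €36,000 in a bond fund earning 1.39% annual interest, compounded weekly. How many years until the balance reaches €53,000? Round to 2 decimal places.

We need (1 + 0.000267308)^(52t) = 1.4722, so 52t = ln 1.4722 / ln 1.000267 ≈ 1447.1139.
t ≈ 1447.1139/52 = 27.8291 years.

27.83 years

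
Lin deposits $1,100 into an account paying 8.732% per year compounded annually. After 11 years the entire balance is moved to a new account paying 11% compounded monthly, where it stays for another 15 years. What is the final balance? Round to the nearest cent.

Phase 1: 1,100·(1 + 0.08732)^11 ≈ 2,762.6370.
Phase 2: 2,762.6370·(1 + 0.11/12)^180 ≈ 14,277.2743.

$14,277.27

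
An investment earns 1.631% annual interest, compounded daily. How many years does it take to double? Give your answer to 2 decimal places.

(1 + 0.0000446849)^(365t) = 2.
365t = ln 2 / ln(1 + 0.0000446849) ≈ 0.69315/4.46839e-05 ≈ 15512.2240.
t ≈ 42.4992.

42.50 years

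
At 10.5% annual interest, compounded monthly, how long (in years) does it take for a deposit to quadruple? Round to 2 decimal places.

(1 + 0.00875)^(12t) = 4.
12t = ln 4 / ln(1 + 0.00875) ≈ 1.3863/0.00871194 ≈ 159.1258.
t ≈ 13.2605.

13.26 years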